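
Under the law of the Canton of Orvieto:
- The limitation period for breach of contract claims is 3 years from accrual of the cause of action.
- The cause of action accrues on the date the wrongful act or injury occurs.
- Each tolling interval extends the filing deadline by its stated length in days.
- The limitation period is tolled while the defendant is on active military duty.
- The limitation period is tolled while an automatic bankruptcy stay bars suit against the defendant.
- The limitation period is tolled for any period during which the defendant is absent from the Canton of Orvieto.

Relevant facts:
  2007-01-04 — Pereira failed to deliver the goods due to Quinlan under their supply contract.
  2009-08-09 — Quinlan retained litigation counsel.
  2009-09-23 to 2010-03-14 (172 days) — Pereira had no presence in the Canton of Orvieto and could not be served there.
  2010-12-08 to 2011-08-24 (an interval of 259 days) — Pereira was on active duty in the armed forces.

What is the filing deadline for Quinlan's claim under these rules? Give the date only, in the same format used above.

The claim accrued on 2007-01-04, when the wrongful act occurred.
3 years from 2007-01-04 is 2010-01-04.
Because the defendant's absence from the jurisdiction ran from 2009-09-23 to 2010-03-14, the deadline is extended by 172 days to 2010-06-25.
By the time the defendant's active military service began on 2010-12-08, the limitation period had already expired on 2010-06-25; that interval cannot revive it.
The other events in the timeline have no effect on the limitation period under the stated rules.

2010-06-25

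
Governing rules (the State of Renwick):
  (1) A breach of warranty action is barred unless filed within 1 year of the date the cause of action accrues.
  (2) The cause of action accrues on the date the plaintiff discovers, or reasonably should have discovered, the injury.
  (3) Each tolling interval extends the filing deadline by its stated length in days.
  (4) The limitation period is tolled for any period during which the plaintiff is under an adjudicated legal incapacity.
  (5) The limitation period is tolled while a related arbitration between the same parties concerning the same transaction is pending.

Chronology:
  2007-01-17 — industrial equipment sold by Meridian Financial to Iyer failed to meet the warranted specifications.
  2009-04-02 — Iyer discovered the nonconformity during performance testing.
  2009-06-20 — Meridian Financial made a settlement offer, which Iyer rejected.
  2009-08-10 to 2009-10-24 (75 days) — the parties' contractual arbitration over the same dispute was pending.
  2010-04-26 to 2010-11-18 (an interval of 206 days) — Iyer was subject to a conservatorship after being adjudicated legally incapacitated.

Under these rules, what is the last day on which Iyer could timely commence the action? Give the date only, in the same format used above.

2011-01-08

The claim did not accrue until Iyer discovered the injury on 2009-04-02; the 2007-01-17 act date does not start the clock under the stated rule.
1 year from 2009-04-02 is 2010-04-02.
Because the pending related arbitration ran from 2009-08-10 to 2009-10-24, the deadline is extended by 75 days to 2010-06-16.
The period was tolled for 206 days by the plaintiff's legal incapacity (2010-04-26 to 2010-11-18), pushing the deadline to 2011-01-08.
Nothing else in the chronology tolls or restarts the period.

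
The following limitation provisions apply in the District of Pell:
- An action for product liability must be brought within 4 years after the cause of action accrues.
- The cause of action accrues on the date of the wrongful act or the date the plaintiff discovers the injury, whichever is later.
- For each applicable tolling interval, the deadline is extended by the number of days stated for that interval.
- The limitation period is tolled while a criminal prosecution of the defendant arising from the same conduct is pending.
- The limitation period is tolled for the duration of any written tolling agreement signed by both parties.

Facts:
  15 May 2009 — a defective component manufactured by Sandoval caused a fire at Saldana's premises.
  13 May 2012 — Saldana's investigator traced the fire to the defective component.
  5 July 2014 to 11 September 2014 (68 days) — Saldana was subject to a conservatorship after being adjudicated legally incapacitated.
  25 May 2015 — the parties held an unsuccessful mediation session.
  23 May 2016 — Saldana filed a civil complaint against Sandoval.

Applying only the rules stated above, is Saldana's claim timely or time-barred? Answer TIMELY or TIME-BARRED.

The claim accrued on 13 May 2012 — the later of the 15 May 2009 act and the 13 May 2012 discovery.
4 years from 13 May 2012 is 13 May 2016.
The plaintiff's legal incapacity from 5 July 2014 to 11 September 2014 does not toll the period, because no stated rule makes the plaintiff's incapacity a tolling event.
The other events in the timeline have no effect on the limitation period under the stated rules.
Saldana filed on 23 May 2016, after the 13 May 2016 deadline, so the action is time-barred.

TIME-BARRED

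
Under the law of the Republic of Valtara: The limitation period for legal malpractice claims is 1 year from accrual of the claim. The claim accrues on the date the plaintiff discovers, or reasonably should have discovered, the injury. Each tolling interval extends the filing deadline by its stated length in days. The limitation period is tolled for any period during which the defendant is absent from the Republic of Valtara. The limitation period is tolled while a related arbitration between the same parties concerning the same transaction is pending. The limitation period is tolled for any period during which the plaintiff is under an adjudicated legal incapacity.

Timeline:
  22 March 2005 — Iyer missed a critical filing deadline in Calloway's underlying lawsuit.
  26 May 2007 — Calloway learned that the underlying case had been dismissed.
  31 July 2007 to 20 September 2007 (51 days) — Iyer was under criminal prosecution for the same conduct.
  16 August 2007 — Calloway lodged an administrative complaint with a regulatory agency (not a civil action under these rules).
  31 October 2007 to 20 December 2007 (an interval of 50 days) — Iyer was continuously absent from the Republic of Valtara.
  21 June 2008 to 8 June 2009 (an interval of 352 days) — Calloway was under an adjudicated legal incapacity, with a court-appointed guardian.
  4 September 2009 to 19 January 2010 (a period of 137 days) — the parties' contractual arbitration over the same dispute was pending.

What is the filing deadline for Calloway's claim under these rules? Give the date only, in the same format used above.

2 July 2009

Under the discovery rule, the claim accrued on 26 May 2007, when Calloway discovered the injury — not on the 22 March 2005 date of the underlying act.
Adding the 1 year base period to 26 May 2007 gives a deadline of 26 May 2008, before any tolling.
The defendant's absence from the jurisdiction from 31 October 2007 to 20 December 2007 tolled the period for 50 days, extending the deadline to 15 July 2008.
Because the plaintiff's legal incapacity ran from 21 June 2008 to 8 June 2009, the deadline is extended by 352 days to 2 July 2009.
By the time the pending related arbitration began on 4 September 2009, the limitation period had already expired on 2 July 2009; that interval cannot revive it.
No stated provision tolls the period for a criminal prosecution, so the interval from 31 July 2007 to 20 September 2007 has no effect on the deadline.
Nothing else in the chronology tolls or restarts the period.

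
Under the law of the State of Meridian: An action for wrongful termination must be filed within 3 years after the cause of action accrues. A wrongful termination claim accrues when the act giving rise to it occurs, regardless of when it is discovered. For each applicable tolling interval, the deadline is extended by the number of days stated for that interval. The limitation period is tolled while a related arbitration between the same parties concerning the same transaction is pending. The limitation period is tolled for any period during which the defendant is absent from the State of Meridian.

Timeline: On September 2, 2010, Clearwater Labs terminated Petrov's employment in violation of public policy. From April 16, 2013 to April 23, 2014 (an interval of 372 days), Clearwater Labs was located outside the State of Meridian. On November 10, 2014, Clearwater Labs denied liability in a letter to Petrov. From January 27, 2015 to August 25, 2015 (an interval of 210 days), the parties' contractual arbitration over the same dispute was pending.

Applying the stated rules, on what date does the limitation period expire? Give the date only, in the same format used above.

September 9, 2014

The cause of action accrued on September 2, 2010, the date of the act.
3 years from September 2, 2010 is September 2, 2013.
The defendant's absence from the jurisdiction from April 16, 2013 to April 23, 2014 tolled the period for 372 days, extending the deadline to September 9, 2014.
The pending related arbitration from January 27, 2015 to August 25, 2015 began after the period had already run on September 9, 2014, so it has no tolling effect.
Nothing else in the chronology tolls or restarts the period.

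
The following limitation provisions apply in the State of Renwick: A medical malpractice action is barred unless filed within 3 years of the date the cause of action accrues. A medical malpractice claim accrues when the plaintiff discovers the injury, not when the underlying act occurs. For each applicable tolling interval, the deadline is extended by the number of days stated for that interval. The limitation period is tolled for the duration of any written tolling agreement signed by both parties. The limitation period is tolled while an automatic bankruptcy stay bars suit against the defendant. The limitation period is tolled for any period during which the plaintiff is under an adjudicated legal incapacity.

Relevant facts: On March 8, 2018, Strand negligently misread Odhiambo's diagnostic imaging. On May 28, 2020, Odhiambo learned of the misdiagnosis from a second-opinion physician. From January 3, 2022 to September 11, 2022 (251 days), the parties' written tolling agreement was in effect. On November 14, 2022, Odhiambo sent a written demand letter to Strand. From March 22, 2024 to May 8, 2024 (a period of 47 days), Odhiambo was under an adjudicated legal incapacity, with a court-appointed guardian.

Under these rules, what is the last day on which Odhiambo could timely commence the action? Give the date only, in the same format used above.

Under the discovery rule, the claim accrued on May 28, 2020, when Odhiambo discovered the injury — not on the March 8, 2018 date of the underlying act.
The untolled deadline — 3 years after May 28, 2020 — is May 28, 2023.
The written tolling agreement from January 3, 2022 to September 11, 2022 tolled the period for 251 days, extending the deadline to February 3, 2024.
The plaintiff's legal incapacity starting March 22, 2024 came too late — the period had run on February 3, 2024 — and so does not extend the deadline.
None of the other events listed affects the running of the period under the stated rules.

February 3, 2024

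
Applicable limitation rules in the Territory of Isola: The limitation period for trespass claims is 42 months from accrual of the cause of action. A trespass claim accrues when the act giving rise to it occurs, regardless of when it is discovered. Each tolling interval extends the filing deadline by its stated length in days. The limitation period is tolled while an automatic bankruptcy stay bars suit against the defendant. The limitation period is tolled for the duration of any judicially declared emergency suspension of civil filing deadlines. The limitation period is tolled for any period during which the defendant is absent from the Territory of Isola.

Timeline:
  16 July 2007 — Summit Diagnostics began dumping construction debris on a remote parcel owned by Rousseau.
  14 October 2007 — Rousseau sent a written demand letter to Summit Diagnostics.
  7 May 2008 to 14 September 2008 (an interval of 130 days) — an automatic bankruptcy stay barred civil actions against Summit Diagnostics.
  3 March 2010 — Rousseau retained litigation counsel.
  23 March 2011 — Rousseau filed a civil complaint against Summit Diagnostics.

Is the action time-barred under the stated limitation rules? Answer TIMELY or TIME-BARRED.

The cause of action accrued on 16 July 2007, the date of the act.
42 months from 16 July 2007 is 16 January 2011.
The automatic bankruptcy stay from 7 May 2008 to 14 September 2008 tolled the period for 130 days, extending the deadline to 26 May 2011.
Nothing else in the chronology tolls or restarts the period.
The 23 March 2011 filing precedes the 26 May 2011 deadline; the claim is timely.

TIMELY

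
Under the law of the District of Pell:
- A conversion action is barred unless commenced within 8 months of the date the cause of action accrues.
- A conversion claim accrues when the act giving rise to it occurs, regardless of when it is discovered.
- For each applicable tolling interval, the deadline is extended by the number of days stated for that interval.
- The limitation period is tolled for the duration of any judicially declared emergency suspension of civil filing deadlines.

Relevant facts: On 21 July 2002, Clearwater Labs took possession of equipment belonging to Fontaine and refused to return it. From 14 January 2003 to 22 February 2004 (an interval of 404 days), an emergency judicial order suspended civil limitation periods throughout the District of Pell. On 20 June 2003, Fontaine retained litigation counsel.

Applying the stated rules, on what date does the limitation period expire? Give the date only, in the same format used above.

The cause of action accrued on 21 July 2002, the date of the act.
8 months from 21 July 2002 is 21 March 2003.
Because the emergency suspension of filing deadlines ran from 14 January 2003 to 22 February 2004, the deadline is extended by 404 days to 28 April 2004.
None of the other events listed affects the running of the period under the stated rules.

28 April 2004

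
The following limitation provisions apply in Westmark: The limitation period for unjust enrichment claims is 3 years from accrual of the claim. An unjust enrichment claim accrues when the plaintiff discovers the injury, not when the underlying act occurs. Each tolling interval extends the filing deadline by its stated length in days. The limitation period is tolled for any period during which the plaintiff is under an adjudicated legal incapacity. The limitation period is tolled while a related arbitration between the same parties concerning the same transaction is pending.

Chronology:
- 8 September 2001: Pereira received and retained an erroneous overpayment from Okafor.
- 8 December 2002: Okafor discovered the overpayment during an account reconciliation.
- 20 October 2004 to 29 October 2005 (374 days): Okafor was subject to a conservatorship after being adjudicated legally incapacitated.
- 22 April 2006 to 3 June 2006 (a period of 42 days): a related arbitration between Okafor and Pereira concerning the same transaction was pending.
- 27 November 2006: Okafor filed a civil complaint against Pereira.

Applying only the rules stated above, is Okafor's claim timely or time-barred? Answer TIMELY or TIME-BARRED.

TIMELY

The claim did not accrue until Okafor discovered the injury on 8 December 2002; the 8 September 2001 act date does not start the clock under the stated rule.
The untolled deadline — 3 years after 8 December 2002 — is 8 December 2005.
Because the plaintiff's legal incapacity ran from 20 October 2004 to 29 October 2005, the deadline is extended by 374 days to 17 December 2006.
Because the pending related arbitration ran from 22 April 2006 to 3 June 2006, the deadline is extended by 42 days to 28 January 2007.
The 27 November 2006 filing precedes the 28 January 2007 deadline; the claim is timely.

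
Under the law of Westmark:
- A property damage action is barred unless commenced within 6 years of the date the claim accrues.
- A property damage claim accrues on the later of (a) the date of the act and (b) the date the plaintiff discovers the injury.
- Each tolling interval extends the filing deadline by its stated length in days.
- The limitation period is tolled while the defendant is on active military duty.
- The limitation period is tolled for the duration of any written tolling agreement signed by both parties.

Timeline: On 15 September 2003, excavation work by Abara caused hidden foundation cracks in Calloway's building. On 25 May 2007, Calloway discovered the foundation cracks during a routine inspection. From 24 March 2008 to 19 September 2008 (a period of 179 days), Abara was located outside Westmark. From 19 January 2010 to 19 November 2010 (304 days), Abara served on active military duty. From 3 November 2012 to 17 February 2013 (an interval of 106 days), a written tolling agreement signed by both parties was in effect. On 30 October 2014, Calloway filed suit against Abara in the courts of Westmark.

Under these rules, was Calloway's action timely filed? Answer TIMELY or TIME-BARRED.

Taking the later of the act (15 September 2003) and discovery (25 May 2007), the claim accrued on 25 May 2007.
Adding the 6 years base period to 25 May 2007 gives a deadline of 25 May 2013, before any tolling.
The period was tolled for 304 days by the defendant's active military service (19 January 2010 to 19 November 2010), pushing the deadline to 25 March 2014.
The period was tolled for 106 days by the written tolling agreement (3 November 2012 to 17 February 2013), pushing the deadline to 9 July 2014.
No stated provision tolls the period for the defendant's absence, so the interval from 24 March 2008 to 19 September 2008 has no effect on the deadline.
Calloway filed on 30 October 2014, after the 9 July 2014 deadline, so the action is time-barred.

TIME-BARRED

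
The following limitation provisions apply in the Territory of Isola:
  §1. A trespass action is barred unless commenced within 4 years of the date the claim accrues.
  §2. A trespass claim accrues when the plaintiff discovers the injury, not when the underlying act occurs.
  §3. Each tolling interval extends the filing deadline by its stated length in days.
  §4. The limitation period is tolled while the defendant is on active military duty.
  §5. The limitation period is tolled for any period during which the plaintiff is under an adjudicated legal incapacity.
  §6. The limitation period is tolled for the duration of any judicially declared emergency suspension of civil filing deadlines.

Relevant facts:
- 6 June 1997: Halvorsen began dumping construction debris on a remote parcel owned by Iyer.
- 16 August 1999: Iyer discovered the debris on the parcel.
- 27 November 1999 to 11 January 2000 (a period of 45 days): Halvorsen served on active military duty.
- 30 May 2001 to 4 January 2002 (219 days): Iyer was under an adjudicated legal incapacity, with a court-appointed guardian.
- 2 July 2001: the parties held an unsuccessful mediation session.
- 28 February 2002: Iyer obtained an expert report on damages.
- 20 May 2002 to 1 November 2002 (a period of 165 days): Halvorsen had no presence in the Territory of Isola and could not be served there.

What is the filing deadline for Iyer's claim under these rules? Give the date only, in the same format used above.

6 May 2004

Under the discovery rule, the claim accrued on 16 August 1999, when Iyer discovered the injury — not on the 6 June 1997 date of the underlying act.
The untolled deadline — 4 years after 16 August 1999 — is 16 August 2003.
Because the defendant's active military service ran from 27 November 1999 to 11 January 2000, the deadline is extended by 45 days to 30 September 2003.
Because the plaintiff's legal incapacity ran from 30 May 2001 to 4 January 2002, the deadline is extended by 219 days to 6 May 2004.
No stated provision tolls the period for the defendant's absence, so the interval from 20 May 2002 to 1 November 2002 has no effect on the deadline.
None of the other events listed affects the running of the period under the stated rules.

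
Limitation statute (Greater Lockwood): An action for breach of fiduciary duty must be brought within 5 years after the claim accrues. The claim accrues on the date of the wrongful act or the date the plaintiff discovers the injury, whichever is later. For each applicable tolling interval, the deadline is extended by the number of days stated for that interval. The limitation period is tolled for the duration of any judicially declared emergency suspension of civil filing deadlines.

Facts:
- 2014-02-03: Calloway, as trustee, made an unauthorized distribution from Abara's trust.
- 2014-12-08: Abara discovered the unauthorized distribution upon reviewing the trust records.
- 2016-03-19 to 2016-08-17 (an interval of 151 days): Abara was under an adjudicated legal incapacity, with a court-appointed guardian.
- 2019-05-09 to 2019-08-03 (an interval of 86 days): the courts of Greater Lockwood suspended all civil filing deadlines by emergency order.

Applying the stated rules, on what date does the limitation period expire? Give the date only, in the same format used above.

The claim accrued on 2014-12-08 — the later of the 2014-02-03 act and the 2014-12-08 discovery.
Adding the 5 years base period to 2014-12-08 gives a deadline of 2019-12-08, before any tolling.
The emergency suspension of filing deadlines from 2019-05-09 to 2019-08-03 tolled the period for 86 days, extending the deadline to 2020-03-03.
The plaintiff's legal incapacity from 2016-03-19 to 2016-08-17 does not toll the period, because no stated rule makes the plaintiff's incapacity a tolling event.

2020-03-03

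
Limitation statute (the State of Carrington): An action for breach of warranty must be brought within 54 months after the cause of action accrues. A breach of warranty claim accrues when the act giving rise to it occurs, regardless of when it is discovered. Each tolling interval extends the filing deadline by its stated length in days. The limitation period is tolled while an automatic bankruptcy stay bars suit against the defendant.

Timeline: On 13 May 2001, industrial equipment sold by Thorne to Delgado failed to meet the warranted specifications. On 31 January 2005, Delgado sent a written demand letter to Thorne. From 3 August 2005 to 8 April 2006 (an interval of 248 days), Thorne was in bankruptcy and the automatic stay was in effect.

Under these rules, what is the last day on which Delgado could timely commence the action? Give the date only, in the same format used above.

The cause of action accrued on 13 May 2001, the date of the act.
Adding the 54 months base period to 13 May 2001 gives a deadline of 13 November 2005, before any tolling.
Because the automatic bankruptcy stay ran from 3 August 2005 to 8 April 2006, the deadline is extended by 248 days to 19 July 2006.
None of the other events listed affects the running of the period under the stated rules.

19 July 2006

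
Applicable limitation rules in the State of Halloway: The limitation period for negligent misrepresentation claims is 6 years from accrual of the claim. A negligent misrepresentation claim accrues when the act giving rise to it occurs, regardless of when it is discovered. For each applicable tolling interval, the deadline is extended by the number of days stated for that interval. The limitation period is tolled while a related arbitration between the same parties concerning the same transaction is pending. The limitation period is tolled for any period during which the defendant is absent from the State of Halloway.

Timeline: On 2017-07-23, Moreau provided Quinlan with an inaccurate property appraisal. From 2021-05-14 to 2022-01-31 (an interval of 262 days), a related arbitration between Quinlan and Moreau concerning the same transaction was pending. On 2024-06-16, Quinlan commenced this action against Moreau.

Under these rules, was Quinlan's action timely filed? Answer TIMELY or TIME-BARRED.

TIME-BARRED

The claim accrued on 2017-07-23, when the wrongful act occurred.
6 years from 2017-07-23 is 2023-07-23.
The period was tolled for 262 days by the pending related arbitration (2021-05-14 to 2022-01-31), pushing the deadline to 2024-04-10.
Filing on 2024-06-16 missed the 2024-04-10 deadline — the action is time-barred.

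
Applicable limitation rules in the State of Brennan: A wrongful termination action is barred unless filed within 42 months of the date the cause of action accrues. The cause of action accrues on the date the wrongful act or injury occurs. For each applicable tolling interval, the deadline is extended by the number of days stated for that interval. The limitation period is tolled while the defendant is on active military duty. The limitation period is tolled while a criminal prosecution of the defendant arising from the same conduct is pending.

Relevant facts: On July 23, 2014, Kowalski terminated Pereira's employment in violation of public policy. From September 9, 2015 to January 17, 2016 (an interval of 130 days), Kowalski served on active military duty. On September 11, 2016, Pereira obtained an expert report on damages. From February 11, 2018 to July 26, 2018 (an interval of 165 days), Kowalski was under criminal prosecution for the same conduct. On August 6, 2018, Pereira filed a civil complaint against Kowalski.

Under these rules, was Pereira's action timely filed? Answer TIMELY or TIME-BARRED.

TIMELY

The claim accrued on July 23, 2014, when the wrongful act occurred.
42 months from July 23, 2014 is January 23, 2018.
Because the defendant's active military service ran from September 9, 2015 to January 17, 2016, the deadline is extended by 130 days to June 2, 2018.
Because the pending criminal prosecution ran from February 11, 2018 to July 26, 2018, the deadline is extended by 165 days to November 14, 2018.
The other events in the timeline have no effect on the limitation period under the stated rules.
Pereira filed on August 6, 2018, before the November 14, 2018 deadline, so the action is timely.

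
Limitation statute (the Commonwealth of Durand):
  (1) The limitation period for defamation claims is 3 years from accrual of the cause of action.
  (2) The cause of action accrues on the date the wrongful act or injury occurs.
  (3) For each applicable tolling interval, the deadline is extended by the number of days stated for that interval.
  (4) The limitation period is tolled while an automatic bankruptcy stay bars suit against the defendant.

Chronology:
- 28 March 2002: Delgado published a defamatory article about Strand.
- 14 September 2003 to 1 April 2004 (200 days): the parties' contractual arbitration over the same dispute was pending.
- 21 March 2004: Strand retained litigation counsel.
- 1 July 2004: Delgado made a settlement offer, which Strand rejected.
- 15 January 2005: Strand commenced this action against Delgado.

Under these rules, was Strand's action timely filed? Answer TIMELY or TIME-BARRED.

The limitation period began to run on 28 March 2002.
3 years from 28 March 2002 is 28 March 2005.
Although a pending arbitration ran from 14 September 2003 to 1 April 2004, the stated rules do not make that a tolling event, so it is disregarded.
Nothing else in the chronology tolls or restarts the period.
The 15 January 2005 filing precedes the 28 March 2005 deadline; the claim is timely.

TIMELY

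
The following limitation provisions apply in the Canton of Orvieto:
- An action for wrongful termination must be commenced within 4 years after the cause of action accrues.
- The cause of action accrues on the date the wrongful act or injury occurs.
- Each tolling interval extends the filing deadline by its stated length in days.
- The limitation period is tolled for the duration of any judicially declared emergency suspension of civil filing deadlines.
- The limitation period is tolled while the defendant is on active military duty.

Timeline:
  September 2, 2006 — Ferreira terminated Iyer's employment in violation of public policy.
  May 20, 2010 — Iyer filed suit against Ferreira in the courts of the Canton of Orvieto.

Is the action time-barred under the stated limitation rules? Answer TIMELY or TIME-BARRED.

The cause of action accrued on September 2, 2006, the date of the act.
4 years from September 2, 2006 is September 2, 2010.
The May 20, 2010 filing precedes the September 2, 2010 deadline; the claim is timely.

TIMELY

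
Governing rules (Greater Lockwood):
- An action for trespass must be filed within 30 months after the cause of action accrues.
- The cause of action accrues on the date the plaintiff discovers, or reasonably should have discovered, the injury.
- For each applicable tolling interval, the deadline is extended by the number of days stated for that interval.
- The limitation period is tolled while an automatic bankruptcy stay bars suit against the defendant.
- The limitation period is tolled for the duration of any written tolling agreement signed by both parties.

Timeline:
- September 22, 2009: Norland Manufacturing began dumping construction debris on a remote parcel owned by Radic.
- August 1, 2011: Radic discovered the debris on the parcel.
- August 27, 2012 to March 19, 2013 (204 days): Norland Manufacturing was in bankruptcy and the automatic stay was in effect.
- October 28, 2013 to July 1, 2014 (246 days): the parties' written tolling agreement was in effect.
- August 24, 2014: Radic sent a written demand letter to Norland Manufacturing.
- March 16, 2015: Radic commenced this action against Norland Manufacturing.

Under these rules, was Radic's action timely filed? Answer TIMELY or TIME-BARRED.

Under the discovery rule, the claim accrued on August 1, 2011, when Radic discovered the injury — not on the September 22, 2009 date of the underlying act.
The untolled deadline — 30 months after August 1, 2011 — is February 1, 2014.
The automatic bankruptcy stay from August 27, 2012 to March 19, 2013 tolled the period for 204 days, extending the deadline to August 24, 2014.
The written tolling agreement from October 28, 2013 to July 1, 2014 tolled the period for 246 days, extending the deadline to April 27, 2015.
None of the other events listed affects the running of the period under the stated rules.
The March 16, 2015 filing precedes the April 27, 2015 deadline; the claim is timely.

TIMELY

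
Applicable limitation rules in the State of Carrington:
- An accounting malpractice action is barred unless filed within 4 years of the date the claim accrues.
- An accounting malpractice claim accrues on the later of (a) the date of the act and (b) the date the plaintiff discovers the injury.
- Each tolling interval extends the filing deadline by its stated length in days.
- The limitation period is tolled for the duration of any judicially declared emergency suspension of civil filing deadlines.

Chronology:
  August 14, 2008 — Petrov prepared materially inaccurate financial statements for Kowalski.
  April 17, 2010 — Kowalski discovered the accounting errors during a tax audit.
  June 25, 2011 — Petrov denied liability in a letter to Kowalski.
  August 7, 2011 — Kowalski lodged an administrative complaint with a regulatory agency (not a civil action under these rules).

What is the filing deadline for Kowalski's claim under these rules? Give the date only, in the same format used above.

Taking the later of the act (August 14, 2008) and discovery (April 17, 2010), the claim accrued on April 17, 2010.
Adding the 4 years base period to April 17, 2010 gives a deadline of April 17, 2014, before any tolling.
Nothing else in the chronology tolls or restarts the period.

April 17, 2014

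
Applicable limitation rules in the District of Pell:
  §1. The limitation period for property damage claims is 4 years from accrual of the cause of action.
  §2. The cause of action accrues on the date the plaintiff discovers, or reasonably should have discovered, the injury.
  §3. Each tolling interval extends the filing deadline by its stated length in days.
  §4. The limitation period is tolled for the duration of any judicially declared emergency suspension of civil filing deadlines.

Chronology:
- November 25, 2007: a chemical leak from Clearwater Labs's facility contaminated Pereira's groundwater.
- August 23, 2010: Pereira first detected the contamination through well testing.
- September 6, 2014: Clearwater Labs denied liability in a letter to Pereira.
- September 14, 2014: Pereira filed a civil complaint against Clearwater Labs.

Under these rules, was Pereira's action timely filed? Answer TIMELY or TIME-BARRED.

TIME-BARRED

Under the discovery rule, the claim accrued on August 23, 2010, when Pereira discovered the injury — not on the November 25, 2007 date of the underlying act.
Adding the 4 years base period to August 23, 2010 gives a deadline of August 23, 2014, before any tolling.
None of the other events listed affects the running of the period under the stated rules.
Pereira filed on September 14, 2014, after the August 23, 2014 deadline, so the action is time-barred.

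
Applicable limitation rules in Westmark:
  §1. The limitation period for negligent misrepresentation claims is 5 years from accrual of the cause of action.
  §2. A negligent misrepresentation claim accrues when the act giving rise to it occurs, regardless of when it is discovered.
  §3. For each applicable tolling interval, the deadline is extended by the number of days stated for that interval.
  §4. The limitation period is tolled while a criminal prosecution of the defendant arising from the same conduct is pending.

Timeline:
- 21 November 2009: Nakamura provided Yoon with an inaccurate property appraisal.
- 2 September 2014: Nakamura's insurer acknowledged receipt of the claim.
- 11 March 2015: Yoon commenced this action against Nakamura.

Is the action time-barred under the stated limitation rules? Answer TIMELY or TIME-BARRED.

TIME-BARRED

The cause of action accrued on 21 November 2009, the date of the act.
The untolled deadline — 5 years after 21 November 2009 — is 21 November 2014.
The other events in the timeline have no effect on the limitation period under the stated rules.
The 11 March 2015 filing falls after the 21 November 2014 deadline; the claim is time-barred.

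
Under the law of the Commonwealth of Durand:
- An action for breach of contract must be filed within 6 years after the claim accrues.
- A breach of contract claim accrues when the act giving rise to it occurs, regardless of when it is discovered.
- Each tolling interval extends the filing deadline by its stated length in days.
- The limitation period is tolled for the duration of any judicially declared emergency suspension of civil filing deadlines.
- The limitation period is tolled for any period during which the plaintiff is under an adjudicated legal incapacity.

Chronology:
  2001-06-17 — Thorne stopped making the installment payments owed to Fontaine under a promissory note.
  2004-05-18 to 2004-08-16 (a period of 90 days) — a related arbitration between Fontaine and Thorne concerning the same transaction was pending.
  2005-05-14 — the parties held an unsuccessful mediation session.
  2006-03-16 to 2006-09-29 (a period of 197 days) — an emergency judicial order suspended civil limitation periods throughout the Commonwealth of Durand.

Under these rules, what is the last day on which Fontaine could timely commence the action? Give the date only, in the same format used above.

The claim accrued on 2001-06-17, the date of the act.
6 years from 2001-06-17 is 2007-06-17.
The period was tolled for 197 days by the emergency suspension of filing deadlines (2006-03-16 to 2006-09-29), pushing the deadline to 2007-12-31.
No stated provision tolls the period for a pending arbitration, so the interval from 2004-05-18 to 2004-08-16 has no effect on the deadline.
The other events in the timeline have no effect on the limitation period under the stated rules.

2007-12-31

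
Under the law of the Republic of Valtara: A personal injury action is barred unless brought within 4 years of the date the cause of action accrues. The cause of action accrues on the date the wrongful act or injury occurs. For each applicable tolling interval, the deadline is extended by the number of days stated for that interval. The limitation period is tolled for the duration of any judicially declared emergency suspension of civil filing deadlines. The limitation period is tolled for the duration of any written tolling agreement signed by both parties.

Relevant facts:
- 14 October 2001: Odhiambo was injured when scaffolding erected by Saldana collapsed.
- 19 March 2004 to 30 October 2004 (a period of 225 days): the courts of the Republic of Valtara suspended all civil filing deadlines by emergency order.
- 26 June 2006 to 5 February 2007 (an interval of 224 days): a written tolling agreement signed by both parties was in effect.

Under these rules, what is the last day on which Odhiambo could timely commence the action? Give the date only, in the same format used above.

27 May 2006

The limitation period began to run on 14 October 2001.
Adding the 4 years base period to 14 October 2001 gives a deadline of 14 October 2005, before any tolling.
Because the emergency suspension of filing deadlines ran from 19 March 2004 to 30 October 2004, the deadline is extended by 225 days to 27 May 2006.
By the time the written tolling agreement began on 26 June 2006, the limitation period had already expired on 27 May 2006; that interval cannot revive it.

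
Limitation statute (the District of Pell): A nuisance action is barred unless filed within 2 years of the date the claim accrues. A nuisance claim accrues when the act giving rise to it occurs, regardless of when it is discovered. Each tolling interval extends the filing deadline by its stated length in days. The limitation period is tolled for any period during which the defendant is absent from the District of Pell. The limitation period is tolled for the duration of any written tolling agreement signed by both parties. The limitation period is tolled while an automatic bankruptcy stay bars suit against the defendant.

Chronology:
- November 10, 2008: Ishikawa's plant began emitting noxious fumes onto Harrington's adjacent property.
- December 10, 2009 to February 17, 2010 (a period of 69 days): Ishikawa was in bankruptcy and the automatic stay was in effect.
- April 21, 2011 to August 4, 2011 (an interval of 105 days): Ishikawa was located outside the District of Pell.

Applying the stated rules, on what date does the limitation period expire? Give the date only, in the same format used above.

The limitation period began to run on November 10, 2008.
The untolled deadline — 2 years after November 10, 2008 — is November 10, 2010.
The automatic bankruptcy stay from December 10, 2009 to February 17, 2010 tolled the period for 69 days, extending the deadline to January 18, 2011.
The defendant's absence from the jurisdiction starting April 21, 2011 came too late — the period had run on January 18, 2011 — and so does not extend the deadline.

January 18, 2011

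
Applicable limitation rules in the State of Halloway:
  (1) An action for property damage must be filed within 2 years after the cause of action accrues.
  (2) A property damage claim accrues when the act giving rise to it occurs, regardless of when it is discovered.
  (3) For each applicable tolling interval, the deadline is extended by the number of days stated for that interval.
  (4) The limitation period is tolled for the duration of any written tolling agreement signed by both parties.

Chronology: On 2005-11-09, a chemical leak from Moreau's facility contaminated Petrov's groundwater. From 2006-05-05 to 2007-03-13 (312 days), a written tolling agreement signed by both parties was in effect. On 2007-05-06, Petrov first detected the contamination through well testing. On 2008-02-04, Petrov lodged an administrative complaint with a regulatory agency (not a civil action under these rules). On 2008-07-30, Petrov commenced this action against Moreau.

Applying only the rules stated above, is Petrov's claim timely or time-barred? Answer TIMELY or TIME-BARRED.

TIMELY

The claim accrued on 2005-11-09, when the wrongful act occurred; under the stated occurrence rule the 2007-05-06 discovery does not delay accrual.
Adding the 2 years base period to 2005-11-09 gives a deadline of 2007-11-09, before any tolling.
Because the written tolling agreement ran from 2006-05-05 to 2007-03-13, the deadline is extended by 312 days to 2008-09-16.
None of the other events listed affects the running of the period under the stated rules.
Petrov filed on 2008-07-30, before the 2008-09-16 deadline, so the action is timely.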